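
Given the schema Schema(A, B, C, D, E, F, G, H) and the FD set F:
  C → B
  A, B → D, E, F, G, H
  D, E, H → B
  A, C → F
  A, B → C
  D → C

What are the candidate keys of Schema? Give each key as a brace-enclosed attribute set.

{A, B}, {A, C}, {A, D}

Attributes never on any right-hand side: {A} — every candidate key must contain it.
{A, B}⁺ = {A, B, C, D, E, F, G, H}, which is every attribute, so {A, B} is a candidate key.
{A, C}⁺ = {A, B, C, D, E, F, G, H}, which is every attribute, so {A, C} is a candidate key.
{A, D}⁺ = {A, B, C, D, E, F, G, H}, which is every attribute, so {A, D} is a candidate key.
These are minimal and exhaustive — every other superkey contains one of them.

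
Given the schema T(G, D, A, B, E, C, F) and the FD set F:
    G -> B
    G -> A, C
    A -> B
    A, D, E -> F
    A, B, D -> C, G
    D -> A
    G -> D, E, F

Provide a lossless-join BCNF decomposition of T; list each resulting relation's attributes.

Candidate keys of the original relation: {D}, {G}.
In {A, B, C, D, E, F, G}, {A} is not a superkey ({A}⁺ restricted to this set is {A, B}), so split on A -> B into {A, B} and {A, C, D, E, F, G}.
{A, B} is in BCNF.
{A, C, D, E, F, G} is in BCNF.

{A, B}; {A, C, D, E, F, G}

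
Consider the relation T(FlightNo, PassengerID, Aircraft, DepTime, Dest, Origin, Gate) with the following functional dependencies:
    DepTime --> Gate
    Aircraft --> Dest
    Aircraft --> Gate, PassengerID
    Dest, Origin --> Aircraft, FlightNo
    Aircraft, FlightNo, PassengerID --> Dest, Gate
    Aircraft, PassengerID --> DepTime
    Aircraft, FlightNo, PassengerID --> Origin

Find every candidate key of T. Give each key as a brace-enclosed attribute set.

{Aircraft, FlightNo}⁺ = {Aircraft, DepTime, Dest, FlightNo, Gate, Origin, PassengerID} — all of the relation — so {Aircraft, FlightNo} is a candidate key.
{Aircraft, Origin}⁺ = {Aircraft, DepTime, Dest, FlightNo, Gate, Origin, PassengerID} — all of the relation — so {Aircraft, Origin} is a candidate key.
{Dest, Origin}⁺ = {Aircraft, DepTime, Dest, FlightNo, Gate, Origin, PassengerID} — all of the relation — so {Dest, Origin} is a candidate key.
No proper subset of any of these is a key, and no other minimal superkey exists.

{Aircraft, FlightNo}, {Aircraft, Origin}, {Dest, Origin}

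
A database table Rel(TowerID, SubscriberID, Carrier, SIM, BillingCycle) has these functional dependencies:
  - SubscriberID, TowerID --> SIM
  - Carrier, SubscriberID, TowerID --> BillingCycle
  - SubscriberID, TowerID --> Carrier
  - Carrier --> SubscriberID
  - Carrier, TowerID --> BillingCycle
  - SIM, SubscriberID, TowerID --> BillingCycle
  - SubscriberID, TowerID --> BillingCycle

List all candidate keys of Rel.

Attributes never on any right-hand side: {TowerID} — every candidate key must contain it.
Closure of {Carrier, TowerID} is {BillingCycle, Carrier, SIM, SubscriberID, TowerID}, the whole schema; {Carrier, TowerID} is a candidate key.
Closure of {SubscriberID, TowerID} is {BillingCycle, Carrier, SIM, SubscriberID, TowerID}, the whole schema; {SubscriberID, TowerID} is a candidate key.
These are minimal and exhaustive — every other superkey contains one of them.

{Carrier, TowerID}, {SubscriberID, TowerID}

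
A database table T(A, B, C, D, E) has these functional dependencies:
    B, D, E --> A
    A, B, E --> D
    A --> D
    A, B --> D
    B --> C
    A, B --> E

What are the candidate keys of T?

{A, B}, {B, D, E}

Attributes never on any right-hand side: {B} — every candidate key must contain it.
{A, B} is a candidate key since {A, B}⁺ = {A, B, C, D, E} covers every attribute.
{B, D, E} is a candidate key since {B, D, E}⁺ = {A, B, C, D, E} covers every attribute.
No proper subset of any of these is a key, and no other minimal superkey exists.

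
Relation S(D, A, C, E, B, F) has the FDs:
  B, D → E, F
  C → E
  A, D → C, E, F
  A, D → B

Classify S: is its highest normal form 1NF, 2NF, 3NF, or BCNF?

2NF

Candidate key: {A, D}. Prime attributes: {A, D}.
B, D → E, F: {B, D}⁺ = {B, D, E, F}, which is not all of the attributes, so the left side is not a superkey — BCNF is violated.
Because {E, F} are non-prime and the left side of B, D → E, F is not a superkey, the relation is not in 3NF.
Checking every proper subset of each key, none determines a non-prime attribute — 2NF is satisfied.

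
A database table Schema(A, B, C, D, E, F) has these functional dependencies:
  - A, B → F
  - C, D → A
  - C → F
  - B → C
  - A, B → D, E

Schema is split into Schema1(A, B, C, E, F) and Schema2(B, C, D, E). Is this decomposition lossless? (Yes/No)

No

Schema1 ∩ Schema2 = {B, C, E}; its closure under F is {B, C, E, F}.
The closure covers neither Schema1 nor Schema2 entirely; the join is not lossless.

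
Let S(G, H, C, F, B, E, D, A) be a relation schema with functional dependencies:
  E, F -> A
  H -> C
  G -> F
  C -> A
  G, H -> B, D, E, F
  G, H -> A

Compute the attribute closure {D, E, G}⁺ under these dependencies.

{A, D, E, F, G}

Start with {D, E, G}.
G -> F applies; add {F} → now {D, E, F, G}.
E, F -> A applies; add {A} → now {A, D, E, F, G}.
No further FD applies.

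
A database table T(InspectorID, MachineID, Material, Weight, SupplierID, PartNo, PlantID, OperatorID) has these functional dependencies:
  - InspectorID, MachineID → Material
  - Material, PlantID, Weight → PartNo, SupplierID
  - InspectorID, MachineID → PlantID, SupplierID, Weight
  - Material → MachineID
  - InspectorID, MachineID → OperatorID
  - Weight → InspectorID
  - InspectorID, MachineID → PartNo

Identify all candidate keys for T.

Closure of {InspectorID, MachineID} is {InspectorID, MachineID, Material, OperatorID, PartNo, PlantID, SupplierID, Weight}, the whole schema; {InspectorID, MachineID} is a candidate key.
Closure of {InspectorID, Material} is {InspectorID, MachineID, Material, OperatorID, PartNo, PlantID, SupplierID, Weight}, the whole schema; {InspectorID, Material} is a candidate key.
Closure of {MachineID, Weight} is {InspectorID, MachineID, Material, OperatorID, PartNo, PlantID, SupplierID, Weight}, the whole schema; {MachineID, Weight} is a candidate key.
Closure of {Material, Weight} is {InspectorID, MachineID, Material, OperatorID, PartNo, PlantID, SupplierID, Weight}, the whole schema; {Material, Weight} is a candidate key.
No proper subset of any of these is a key, and no other minimal superkey exists.

{InspectorID, MachineID}, {InspectorID, Material}, {MachineID, Weight}, {Material, Weight}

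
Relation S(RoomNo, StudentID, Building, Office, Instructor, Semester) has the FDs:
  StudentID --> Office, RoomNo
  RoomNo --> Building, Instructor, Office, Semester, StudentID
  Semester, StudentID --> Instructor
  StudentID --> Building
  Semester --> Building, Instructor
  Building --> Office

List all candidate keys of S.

{RoomNo}, {StudentID}

{RoomNo}⁺ = {Building, Instructor, Office, RoomNo, Semester, StudentID} — all of the relation — so {RoomNo} is a candidate key.
{StudentID}⁺ = {Building, Instructor, Office, RoomNo, Semester, StudentID} — all of the relation — so {StudentID} is a candidate key.
These are minimal and exhaustive — every other superkey contains one of them.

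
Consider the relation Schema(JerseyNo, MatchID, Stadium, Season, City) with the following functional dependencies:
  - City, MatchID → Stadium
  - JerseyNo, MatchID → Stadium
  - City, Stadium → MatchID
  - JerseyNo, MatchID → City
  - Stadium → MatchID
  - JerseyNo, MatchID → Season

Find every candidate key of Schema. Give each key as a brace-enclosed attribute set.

{JerseyNo, MatchID}, {JerseyNo, Stadium}

Attributes never on any right-hand side: {JerseyNo} — every candidate key must contain it.
{JerseyNo, MatchID}⁺ = {City, JerseyNo, MatchID, Season, Stadium}, which is every attribute, so {JerseyNo, MatchID} is a candidate key.
{JerseyNo, Stadium}⁺ = {City, JerseyNo, MatchID, Season, Stadium}, which is every attribute, so {JerseyNo, Stadium} is a candidate key.
These are minimal and exhaustive — every other superkey contains one of them.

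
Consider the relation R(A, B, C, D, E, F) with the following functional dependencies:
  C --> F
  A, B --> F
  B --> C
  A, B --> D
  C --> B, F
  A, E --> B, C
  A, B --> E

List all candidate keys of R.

{A} never appears on the right of any FD, so every key must include it.
{A, B} is a candidate key since {A, B}⁺ = {A, B, C, D, E, F} covers every attribute.
{A, C} is a candidate key since {A, C}⁺ = {A, B, C, D, E, F} covers every attribute.
{A, E} is a candidate key since {A, E}⁺ = {A, B, C, D, E, F} covers every attribute.
These are minimal and exhaustive — every other superkey contains one of them.

{A, B}, {A, C}, {A, E}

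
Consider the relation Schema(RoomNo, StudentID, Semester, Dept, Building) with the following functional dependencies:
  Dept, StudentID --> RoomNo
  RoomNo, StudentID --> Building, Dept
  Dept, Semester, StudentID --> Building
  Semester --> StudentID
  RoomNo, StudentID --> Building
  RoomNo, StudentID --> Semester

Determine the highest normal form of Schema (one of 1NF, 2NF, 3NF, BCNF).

Candidate keys: {Dept, Semester}, {Dept, StudentID}, {RoomNo, Semester}, {RoomNo, StudentID}. Prime attributes: {Dept, RoomNo, Semester, StudentID}.
For Semester --> StudentID we have {Semester}⁺ = {Semester, StudentID}; {Semester} is not a superkey, so BCNF fails.
But every attribute on its right side ({StudentID}) is prime, and the same holds for every other non-superkey FD, so 3NF still holds.

3NF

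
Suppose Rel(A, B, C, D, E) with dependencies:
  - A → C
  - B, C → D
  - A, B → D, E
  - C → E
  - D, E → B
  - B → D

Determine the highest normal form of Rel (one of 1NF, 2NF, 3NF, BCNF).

Candidate keys: {A, B}, {A, D}. Prime attributes: {A, B, D}.
A → C breaks BCNF: {A}⁺ = {A, C, E}, so {A} is not a superkey.
Because {C} is non-prime and the left side of A → C is not a superkey, the relation is not in 3NF.
Since {A} ⊂ {A, B} and {A}⁺ ⊇ {C, E} with {C, E} non-prime, there is a partial dependency; 2NF fails.

1NF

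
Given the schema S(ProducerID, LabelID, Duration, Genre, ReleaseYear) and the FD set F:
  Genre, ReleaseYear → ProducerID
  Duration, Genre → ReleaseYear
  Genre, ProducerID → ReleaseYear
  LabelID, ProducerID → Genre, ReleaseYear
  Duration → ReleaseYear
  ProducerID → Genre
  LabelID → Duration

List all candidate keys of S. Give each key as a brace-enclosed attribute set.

{LabelID} never appears on the right of any FD, so every key must include it.
Closure of {Genre, LabelID} is {Duration, Genre, LabelID, ProducerID, ReleaseYear}, the whole schema; {Genre, LabelID} is a candidate key.
Closure of {LabelID, ProducerID} is {Duration, Genre, LabelID, ProducerID, ReleaseYear}, the whole schema; {LabelID, ProducerID} is a candidate key.
Any other superkey properly contains one of these, so there are no further candidate keys.

{Genre, LabelID}, {LabelID, ProducerID}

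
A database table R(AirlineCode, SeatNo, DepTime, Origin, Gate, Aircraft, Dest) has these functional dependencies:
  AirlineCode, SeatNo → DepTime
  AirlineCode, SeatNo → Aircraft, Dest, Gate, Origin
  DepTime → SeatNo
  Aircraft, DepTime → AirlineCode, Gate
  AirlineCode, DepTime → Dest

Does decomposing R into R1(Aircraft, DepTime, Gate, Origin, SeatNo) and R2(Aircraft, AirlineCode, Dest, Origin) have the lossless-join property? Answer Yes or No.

Common attributes: {Aircraft, Origin}; their closure is {Aircraft, Origin}.
Neither R1 nor R2 is contained in that closure, so the decomposition is lossy.

No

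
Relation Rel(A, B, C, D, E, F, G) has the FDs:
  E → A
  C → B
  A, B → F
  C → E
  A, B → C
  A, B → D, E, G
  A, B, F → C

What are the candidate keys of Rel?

{A, B}, {B, E}, {C}

{C}⁺ = {A, B, C, D, E, F, G} — all of the relation — so {C} is a candidate key.
{A, B}⁺ = {A, B, C, D, E, F, G} — all of the relation — so {A, B} is a candidate key.
{B, E}⁺ = {A, B, C, D, E, F, G} — all of the relation — so {B, E} is a candidate key.
These are minimal and exhaustive — every other superkey contains one of them.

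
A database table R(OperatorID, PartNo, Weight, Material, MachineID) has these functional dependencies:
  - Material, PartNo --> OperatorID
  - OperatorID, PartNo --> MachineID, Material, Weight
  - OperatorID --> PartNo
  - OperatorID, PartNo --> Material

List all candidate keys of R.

{OperatorID} is a candidate key since {OperatorID}⁺ = {MachineID, Material, OperatorID, PartNo, Weight} covers every attribute.
{Material, PartNo} is a candidate key since {Material, PartNo}⁺ = {MachineID, Material, OperatorID, PartNo, Weight} covers every attribute.
No proper subset of any of these is a key, and no other minimal superkey exists.

{Material, PartNo}, {OperatorID}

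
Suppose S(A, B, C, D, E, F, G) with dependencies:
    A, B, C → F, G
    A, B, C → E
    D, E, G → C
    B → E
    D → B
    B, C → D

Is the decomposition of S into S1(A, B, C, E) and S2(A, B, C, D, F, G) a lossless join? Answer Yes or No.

Yes

S1 ∩ S2 = {A, B, C}; its closure under F is {A, B, C, D, E, F, G}.
Since S1 ⊆ {A, B, C, D, E, F, G}, the intersection is a superkey of S1; the decomposition is lossless.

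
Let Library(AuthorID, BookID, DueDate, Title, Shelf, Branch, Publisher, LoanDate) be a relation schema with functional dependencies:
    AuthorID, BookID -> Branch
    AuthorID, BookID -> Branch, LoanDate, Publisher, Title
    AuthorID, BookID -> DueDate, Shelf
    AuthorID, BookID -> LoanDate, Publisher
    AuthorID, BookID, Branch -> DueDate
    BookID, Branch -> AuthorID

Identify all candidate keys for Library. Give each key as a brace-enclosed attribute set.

{AuthorID, BookID}, {BookID, Branch}

{BookID} never appears on the right of any FD, so every key must include it.
{AuthorID, BookID}⁺ = {AuthorID, BookID, Branch, DueDate, LoanDate, Publisher, Shelf, Title} — all of the relation — so {AuthorID, BookID} is a candidate key.
{BookID, Branch}⁺ = {AuthorID, BookID, Branch, DueDate, LoanDate, Publisher, Shelf, Title} — all of the relation — so {BookID, Branch} is a candidate key.
Any other superkey properly contains one of these, so there are no further candidate keys.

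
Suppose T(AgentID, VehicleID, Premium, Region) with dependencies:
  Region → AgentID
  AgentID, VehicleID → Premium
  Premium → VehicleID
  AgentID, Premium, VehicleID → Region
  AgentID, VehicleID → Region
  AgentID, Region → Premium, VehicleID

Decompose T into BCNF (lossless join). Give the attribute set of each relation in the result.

Candidate keys of the original relation: {AgentID, Premium}, {AgentID, VehicleID}, {Region}.
{AgentID, Premium, Region, VehicleID}: {Premium} determines {Premium, VehicleID} here but is not a superkey — split on Premium → VehicleID, giving {Premium, VehicleID} and {AgentID, Premium, Region}.
{Premium, VehicleID} has no BCNF violation.
{AgentID, Premium, Region} has no BCNF violation.

{AgentID, Premium, Region}; {Premium, VehicleID}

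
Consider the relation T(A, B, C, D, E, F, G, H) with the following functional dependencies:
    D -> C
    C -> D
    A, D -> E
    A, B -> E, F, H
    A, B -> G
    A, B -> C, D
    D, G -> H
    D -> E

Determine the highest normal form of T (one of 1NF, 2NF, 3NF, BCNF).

Candidate key: {A, B}. Prime attributes: {A, B}.
D -> C breaks BCNF: {D}⁺ = {C, D, E}, so {D} is not a superkey.
D -> C determines the non-prime attribute {C} from a non-superkey — 3NF is violated.
No non-prime attribute depends on a proper subset of any candidate key, so 2NF holds.

2NF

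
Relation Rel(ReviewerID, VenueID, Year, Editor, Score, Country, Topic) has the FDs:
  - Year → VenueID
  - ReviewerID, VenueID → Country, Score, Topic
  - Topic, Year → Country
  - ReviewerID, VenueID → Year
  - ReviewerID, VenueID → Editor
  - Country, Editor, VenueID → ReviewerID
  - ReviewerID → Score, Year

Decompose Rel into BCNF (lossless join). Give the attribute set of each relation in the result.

Candidate keys of the original relation: {Country, Editor, VenueID}, {Country, Editor, Year}, {Editor, Topic, Year}, {ReviewerID}.
{Country, Editor, ReviewerID, Score, Topic, VenueID, Year}: {Year} determines {VenueID, Year} here but is not a superkey — split on Year → VenueID, giving {VenueID, Year} and {Country, Editor, ReviewerID, Score, Topic, Year}.
{VenueID, Year} is in BCNF.
{Country, Editor, ReviewerID, Score, Topic, Year}: {Topic, Year} determines {Country, Topic, Year} here but is not a superkey — split on Topic, Year → Country, giving {Country, Topic, Year} and {Editor, ReviewerID, Score, Topic, Year}.
{Country, Topic, Year} is in BCNF.
{Editor, ReviewerID, Score, Topic, Year} is in BCNF.

{Country, Topic, Year}; {Editor, ReviewerID, Score, Topic, Year}; {VenueID, Year}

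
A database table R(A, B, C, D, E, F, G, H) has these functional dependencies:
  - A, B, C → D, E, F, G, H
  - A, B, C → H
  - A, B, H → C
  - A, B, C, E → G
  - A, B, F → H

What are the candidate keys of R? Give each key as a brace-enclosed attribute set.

{A, B, C}, {A, B, F}, {A, B, H}

No FD produces {A, B}, so they must be in every candidate key.
{A, B, C}⁺ = {A, B, C, D, E, F, G, H} — all of the relation — so {A, B, C} is a candidate key.
{A, B, F}⁺ = {A, B, C, D, E, F, G, H} — all of the relation — so {A, B, F} is a candidate key.
{A, B, H}⁺ = {A, B, C, D, E, F, G, H} — all of the relation — so {A, B, H} is a candidate key.
Any other superkey properly contains one of these, so there are no further candidate keys.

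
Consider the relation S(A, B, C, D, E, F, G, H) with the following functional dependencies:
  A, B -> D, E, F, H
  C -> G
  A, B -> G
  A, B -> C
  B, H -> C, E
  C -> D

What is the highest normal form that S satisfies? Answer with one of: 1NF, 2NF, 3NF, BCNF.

Candidate key: {A, B}. Prime attributes: {A, B}.
C -> G: {C}⁺ = {C, D, G}, which is not all of the attributes, so the left side is not a superkey — BCNF is violated.
Because {G} is non-prime and the left side of C -> G is not a superkey, the relation is not in 3NF.
Checking every proper subset of each key, none determines a non-prime attribute — 2NF is satisfied.

2NF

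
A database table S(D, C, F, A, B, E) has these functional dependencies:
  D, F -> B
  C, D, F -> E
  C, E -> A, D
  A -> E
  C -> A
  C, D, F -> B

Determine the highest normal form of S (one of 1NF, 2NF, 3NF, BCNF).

1NF

Candidate key: {C, F}. Prime attributes: {C, F}.
D, F -> B: {D, F}⁺ = {B, D, F}, which is not all of the attributes, so the left side is not a superkey — BCNF is violated.
D, F -> B has non-prime {B} on the right and a non-superkey on the left, so 3NF fails.
{C} is a proper subset of the key {C, F}, and {C}⁺ contains the non-prime attributes {A, D, E} — a partial dependency, so 2NF is violated.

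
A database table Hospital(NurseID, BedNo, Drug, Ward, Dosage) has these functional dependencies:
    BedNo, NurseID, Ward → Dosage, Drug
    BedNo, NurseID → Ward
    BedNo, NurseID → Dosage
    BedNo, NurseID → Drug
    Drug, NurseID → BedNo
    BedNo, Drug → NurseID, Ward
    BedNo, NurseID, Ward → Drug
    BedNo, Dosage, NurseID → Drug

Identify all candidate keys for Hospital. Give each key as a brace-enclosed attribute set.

{BedNo, Drug}, {BedNo, NurseID}, {Drug, NurseID}

{BedNo, Drug}⁺ = {BedNo, Dosage, Drug, NurseID, Ward}, which is every attribute, so {BedNo, Drug} is a candidate key.
{BedNo, NurseID}⁺ = {BedNo, Dosage, Drug, NurseID, Ward}, which is every attribute, so {BedNo, NurseID} is a candidate key.
{Drug, NurseID}⁺ = {BedNo, Dosage, Drug, NurseID, Ward}, which is every attribute, so {Drug, NurseID} is a candidate key.
No proper subset of any of these is a key, and no other minimal superkey exists.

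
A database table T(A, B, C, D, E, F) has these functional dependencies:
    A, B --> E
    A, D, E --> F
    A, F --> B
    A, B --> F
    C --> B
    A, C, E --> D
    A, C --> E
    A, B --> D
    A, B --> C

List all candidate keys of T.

{A} never appears on the right of any FD, so every key must include it.
{A, B}⁺ = {A, B, C, D, E, F} — all of the relation — so {A, B} is a candidate key.
{A, C}⁺ = {A, B, C, D, E, F} — all of the relation — so {A, C} is a candidate key.
{A, F}⁺ = {A, B, C, D, E, F} — all of the relation — so {A, F} is a candidate key.
{A, D, E}⁺ = {A, B, C, D, E, F} — all of the relation — so {A, D, E} is a candidate key.
These are minimal and exhaustive — every other superkey contains one of them.

{A, B}, {A, C}, {A, D, E}, {A, F}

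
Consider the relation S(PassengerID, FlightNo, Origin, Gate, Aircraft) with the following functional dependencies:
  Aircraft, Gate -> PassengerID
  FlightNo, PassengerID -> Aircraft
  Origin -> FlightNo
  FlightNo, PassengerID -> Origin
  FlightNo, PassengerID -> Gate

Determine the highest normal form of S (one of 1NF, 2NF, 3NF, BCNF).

Candidate keys: {Aircraft, FlightNo, Gate}, {Aircraft, Gate, Origin}, {FlightNo, PassengerID}, {Origin, PassengerID}. Prime attributes: {Aircraft, FlightNo, Gate, Origin, PassengerID}.
For Aircraft, Gate -> PassengerID we have {Aircraft, Gate}⁺ = {Aircraft, Gate, PassengerID}; {Aircraft, Gate} is not a superkey, so BCNF fails.
Since {PassengerID} ⊆ prime attributes and every other non-superkey FD also has a prime right side, the schema is in 3NF.

3NF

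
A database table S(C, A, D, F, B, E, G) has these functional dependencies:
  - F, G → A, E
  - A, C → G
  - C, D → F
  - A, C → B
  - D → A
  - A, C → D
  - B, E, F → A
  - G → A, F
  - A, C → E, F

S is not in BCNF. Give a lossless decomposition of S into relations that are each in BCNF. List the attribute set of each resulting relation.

{A, E, F, G}; {B, C, D, G}

Candidate keys of the original relation: {A, C}, {B, C, E, F}, {C, D}, {C, G}.
Within {A, B, C, D, E, F, G}: {F, G}⁺ ∩ {A, B, C, D, E, F, G} = {A, E, F, G}, not the whole set, so F, G → A, E violates BCNF; decompose into {A, E, F, G} and {B, C, D, F, G}.
{A, E, F, G} is in BCNF.
Within {B, C, D, F, G}: {G}⁺ ∩ {B, C, D, F, G} = {F, G}, not the whole set, so G → F violates BCNF; decompose into {F, G} and {B, C, D, G}.
{F, G} is in BCNF.
{B, C, D, G} is in BCNF.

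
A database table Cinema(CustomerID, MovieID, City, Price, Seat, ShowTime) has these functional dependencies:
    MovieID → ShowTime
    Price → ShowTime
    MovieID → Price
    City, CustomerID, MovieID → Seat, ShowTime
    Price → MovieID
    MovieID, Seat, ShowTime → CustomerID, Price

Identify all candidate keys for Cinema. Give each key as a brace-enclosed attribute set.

Attributes never on any right-hand side: {City} — every candidate key must contain it.
Closure of {City, CustomerID, MovieID} is {City, CustomerID, MovieID, Price, Seat, ShowTime}, the whole schema; {City, CustomerID, MovieID} is a candidate key.
Closure of {City, CustomerID, Price} is {City, CustomerID, MovieID, Price, Seat, ShowTime}, the whole schema; {City, CustomerID, Price} is a candidate key.
Closure of {City, MovieID, Seat} is {City, CustomerID, MovieID, Price, Seat, ShowTime}, the whole schema; {City, MovieID, Seat} is a candidate key.
Closure of {City, Price, Seat} is {City, CustomerID, MovieID, Price, Seat, ShowTime}, the whole schema; {City, Price, Seat} is a candidate key.
These are minimal and exhaustive — every other superkey contains one of them.

{City, CustomerID, MovieID}, {City, CustomerID, Price}, {City, MovieID, Seat}, {City, Price, Seat}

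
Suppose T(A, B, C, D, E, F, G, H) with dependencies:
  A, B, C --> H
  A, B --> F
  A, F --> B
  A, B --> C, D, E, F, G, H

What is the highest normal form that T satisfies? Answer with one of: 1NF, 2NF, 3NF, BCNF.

Candidate keys: {A, B}, {A, F}. Prime attributes: {A, B, F}.
Every FD has a superkey on the left, so the relation is in BCNF.

BCNF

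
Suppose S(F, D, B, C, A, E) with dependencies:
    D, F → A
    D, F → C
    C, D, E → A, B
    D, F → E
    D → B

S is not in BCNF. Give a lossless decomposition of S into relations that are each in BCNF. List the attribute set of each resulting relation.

Candidate key of the original relation: {D, F}.
Within {A, B, C, D, E, F}: {C, D, E}⁺ ∩ {A, B, C, D, E, F} = {A, B, C, D, E}, not the whole set, so C, D, E → A, B violates BCNF; decompose into {A, B, C, D, E} and {C, D, E, F}.
Within {A, B, C, D, E}: {D}⁺ ∩ {A, B, C, D, E} = {B, D}, not the whole set, so D → B violates BCNF; decompose into {B, D} and {A, C, D, E}.
{B, D}: every determinant is a superkey — BCNF.
{A, C, D, E}: every determinant is a superkey — BCNF.
{C, D, E, F}: every determinant is a superkey — BCNF.

{A, C, D, E}; {B, D}; {C, D, E, F}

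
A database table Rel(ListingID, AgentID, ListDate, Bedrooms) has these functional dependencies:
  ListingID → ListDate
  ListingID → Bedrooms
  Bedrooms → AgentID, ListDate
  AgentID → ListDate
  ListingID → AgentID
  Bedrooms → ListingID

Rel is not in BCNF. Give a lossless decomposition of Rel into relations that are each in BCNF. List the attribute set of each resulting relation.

Candidate keys of the original relation: {Bedrooms}, {ListingID}.
Within {AgentID, Bedrooms, ListDate, ListingID}: {AgentID}⁺ ∩ {AgentID, Bedrooms, ListDate, ListingID} = {AgentID, ListDate}, not the whole set, so AgentID → ListDate violates BCNF; decompose into {AgentID, ListDate} and {AgentID, Bedrooms, ListingID}.
{AgentID, ListDate}: every determinant is a superkey — BCNF.
{AgentID, Bedrooms, ListingID}: every determinant is a superkey — BCNF.

{AgentID, Bedrooms, ListingID}; {AgentID, ListDate}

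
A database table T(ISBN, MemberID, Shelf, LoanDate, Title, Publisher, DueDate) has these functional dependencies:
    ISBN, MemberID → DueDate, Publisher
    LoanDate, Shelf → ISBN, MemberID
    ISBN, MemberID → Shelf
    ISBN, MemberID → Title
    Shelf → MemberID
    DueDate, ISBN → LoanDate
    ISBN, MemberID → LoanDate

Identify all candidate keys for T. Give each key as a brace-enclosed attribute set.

Closure of {ISBN, MemberID} is {DueDate, ISBN, LoanDate, MemberID, Publisher, Shelf, Title}, the whole schema; {ISBN, MemberID} is a candidate key.
Closure of {ISBN, Shelf} is {DueDate, ISBN, LoanDate, MemberID, Publisher, Shelf, Title}, the whole schema; {ISBN, Shelf} is a candidate key.
Closure of {LoanDate, Shelf} is {DueDate, ISBN, LoanDate, MemberID, Publisher, Shelf, Title}, the whole schema; {LoanDate, Shelf} is a candidate key.
These are minimal and exhaustive — every other superkey contains one of them.

{ISBN, MemberID}, {ISBN, Shelf}, {LoanDate, Shelf}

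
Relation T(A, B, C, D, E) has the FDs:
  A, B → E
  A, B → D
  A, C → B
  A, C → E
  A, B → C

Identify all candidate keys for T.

Attributes never on any right-hand side: {A} — every candidate key must contain it.
Closure of {A, B} is {A, B, C, D, E}, the whole schema; {A, B} is a candidate key.
Closure of {A, C} is {A, B, C, D, E}, the whole schema; {A, C} is a candidate key.
No proper subset of any of these is a key, and no other minimal superkey exists.

{A, B}, {A, C}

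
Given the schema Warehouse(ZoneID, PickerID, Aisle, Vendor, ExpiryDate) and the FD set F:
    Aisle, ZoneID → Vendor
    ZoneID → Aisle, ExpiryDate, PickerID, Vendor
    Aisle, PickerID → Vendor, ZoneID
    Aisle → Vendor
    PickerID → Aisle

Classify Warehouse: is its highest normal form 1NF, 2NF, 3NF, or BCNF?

Candidate keys: {PickerID}, {ZoneID}. Prime attributes: {PickerID, ZoneID}.
Aisle → Vendor breaks BCNF: {Aisle}⁺ = {Aisle, Vendor}, so {Aisle} is not a superkey.
Because {Vendor} is non-prime and the left side of Aisle → Vendor is not a superkey, the relation is not in 3NF.
All keys have size 1, which rules out partial dependencies — 2NF is satisfied.

2NF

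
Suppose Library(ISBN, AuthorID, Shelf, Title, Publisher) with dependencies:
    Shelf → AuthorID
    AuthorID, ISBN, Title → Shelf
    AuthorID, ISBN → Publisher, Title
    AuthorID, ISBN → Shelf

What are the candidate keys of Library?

No FD produces {ISBN}, so it must be in every candidate key.
{AuthorID, ISBN} is a candidate key since {AuthorID, ISBN}⁺ = {AuthorID, ISBN, Publisher, Shelf, Title} covers every attribute.
{ISBN, Shelf} is a candidate key since {ISBN, Shelf}⁺ = {AuthorID, ISBN, Publisher, Shelf, Title} covers every attribute.
These are minimal and exhaustive — every other superkey contains one of them.

{AuthorID, ISBN}, {ISBN, Shelf}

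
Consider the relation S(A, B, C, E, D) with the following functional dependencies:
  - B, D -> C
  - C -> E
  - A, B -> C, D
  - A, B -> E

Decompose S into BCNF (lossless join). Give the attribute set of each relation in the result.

Candidate key of the original relation: {A, B}.
In {A, B, C, D, E}, {B, D} is not a superkey ({B, D}⁺ restricted to this set is {B, C, D, E}), so split on B, D -> C, E into {B, C, D, E} and {A, B, D}.
In {B, C, D, E}, {C} is not a superkey ({C}⁺ restricted to this set is {C, E}), so split on C -> E into {C, E} and {B, C, D}.
{C, E}: every determinant is a superkey — BCNF.
{B, C, D}: every determinant is a superkey — BCNF.
{A, B, D}: every determinant is a superkey — BCNF.

{A, B, D}; {B, C, D}; {C, E}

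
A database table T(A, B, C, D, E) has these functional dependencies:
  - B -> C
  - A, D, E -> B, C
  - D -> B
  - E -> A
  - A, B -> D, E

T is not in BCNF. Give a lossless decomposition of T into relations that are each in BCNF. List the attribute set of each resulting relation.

{A, E}; {B, C}; {B, D}; {D, E}

Candidate keys of the original relation: {A, B}, {A, D}, {B, E}, {D, E}.
Within {A, B, C, D, E}: {B}⁺ ∩ {A, B, C, D, E} = {B, C}, not the whole set, so B -> C violates BCNF; decompose into {B, C} and {A, B, D, E}.
{B, C} has no BCNF violation.
Within {A, B, D, E}: {D}⁺ ∩ {A, B, D, E} = {B, D}, not the whole set, so D -> B violates BCNF; decompose into {B, D} and {A, D, E}.
{B, D} has no BCNF violation.
Within {A, D, E}: {E}⁺ ∩ {A, D, E} = {A, E}, not the whole set, so E -> A violates BCNF; decompose into {A, E} and {D, E}.
{A, E} has no BCNF violation.
{D, E} has no BCNF violation.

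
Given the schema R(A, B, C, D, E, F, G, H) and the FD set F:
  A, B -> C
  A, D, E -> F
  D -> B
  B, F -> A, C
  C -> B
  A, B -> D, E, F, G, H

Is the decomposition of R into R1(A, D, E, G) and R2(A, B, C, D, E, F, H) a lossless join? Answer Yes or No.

Yes

R1 ∩ R2 = {A, D, E}; its closure under F is {A, B, C, D, E, F, G, H}.
Since R1 ⊆ {A, B, C, D, E, F, G, H}, the intersection is a superkey of R1; the decomposition is lossless.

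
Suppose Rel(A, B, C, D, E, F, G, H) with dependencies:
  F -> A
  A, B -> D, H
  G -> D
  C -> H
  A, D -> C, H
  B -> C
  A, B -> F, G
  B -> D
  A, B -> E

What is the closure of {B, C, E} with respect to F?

{B, C, D, E, H}

Start with {B, C, E}.
C -> H applies; add {H} → now {B, C, E, H}.
B -> D applies; add {D} → now {B, C, D, E, H}.
No further FD applies.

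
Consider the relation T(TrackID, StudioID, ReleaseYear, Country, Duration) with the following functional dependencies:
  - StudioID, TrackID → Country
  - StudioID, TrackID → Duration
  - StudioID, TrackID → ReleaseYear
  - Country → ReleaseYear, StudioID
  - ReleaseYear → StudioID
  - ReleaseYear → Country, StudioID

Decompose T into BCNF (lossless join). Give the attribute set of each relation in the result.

Candidate keys of the original relation: {Country, TrackID}, {ReleaseYear, TrackID}, {StudioID, TrackID}.
{Country, Duration, ReleaseYear, StudioID, TrackID}: {Country} determines {Country, ReleaseYear, StudioID} here but is not a superkey — split on Country → ReleaseYear, StudioID, giving {Country, ReleaseYear, StudioID} and {Country, Duration, TrackID}.
{Country, ReleaseYear, StudioID} has no BCNF violation.
{Country, Duration, TrackID} has no BCNF violation.

{Country, Duration, TrackID}; {Country, ReleaseYear, StudioID}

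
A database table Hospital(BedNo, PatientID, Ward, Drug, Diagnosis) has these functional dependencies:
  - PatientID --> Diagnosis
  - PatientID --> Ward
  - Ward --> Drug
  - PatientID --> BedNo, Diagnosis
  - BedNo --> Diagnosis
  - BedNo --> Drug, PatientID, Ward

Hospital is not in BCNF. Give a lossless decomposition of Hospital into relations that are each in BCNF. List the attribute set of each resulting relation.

Candidate keys of the original relation: {BedNo}, {PatientID}.
Within {BedNo, Diagnosis, Drug, PatientID, Ward}: {Ward}⁺ ∩ {BedNo, Diagnosis, Drug, PatientID, Ward} = {Drug, Ward}, not the whole set, so Ward --> Drug violates BCNF; decompose into {Drug, Ward} and {BedNo, Diagnosis, PatientID, Ward}.
{Drug, Ward}: every determinant is a superkey — BCNF.
{BedNo, Diagnosis, PatientID, Ward}: every determinant is a superkey — BCNF.

{BedNo, Diagnosis, PatientID, Ward}; {Drug, Ward}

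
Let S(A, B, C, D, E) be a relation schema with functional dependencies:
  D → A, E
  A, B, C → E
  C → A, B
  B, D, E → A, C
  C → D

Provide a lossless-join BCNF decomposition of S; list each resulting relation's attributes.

Candidate keys of the original relation: {B, D}, {C}.
{A, B, C, D, E}: {D} determines {A, D, E} here but is not a superkey — split on D → A, E, giving {A, D, E} and {B, C, D}.
{A, D, E}: every determinant is a superkey — BCNF.
{B, C, D}: every determinant is a superkey — BCNF.

{A, D, E}; {B, C, D}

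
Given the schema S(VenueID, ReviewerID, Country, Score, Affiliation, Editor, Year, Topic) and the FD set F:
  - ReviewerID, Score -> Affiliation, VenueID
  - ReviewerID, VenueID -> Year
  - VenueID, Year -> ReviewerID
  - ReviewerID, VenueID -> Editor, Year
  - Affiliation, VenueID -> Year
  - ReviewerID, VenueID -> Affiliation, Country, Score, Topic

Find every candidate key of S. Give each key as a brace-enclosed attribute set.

{Affiliation, VenueID}, {ReviewerID, Score}, {ReviewerID, VenueID}, {VenueID, Year}

{Affiliation, VenueID}⁺ = {Affiliation, Country, Editor, ReviewerID, Score, Topic, VenueID, Year}, which is every attribute, so {Affiliation, VenueID} is a candidate key.
{ReviewerID, Score}⁺ = {Affiliation, Country, Editor, ReviewerID, Score, Topic, VenueID, Year}, which is every attribute, so {ReviewerID, Score} is a candidate key.
{ReviewerID, VenueID}⁺ = {Affiliation, Country, Editor, ReviewerID, Score, Topic, VenueID, Year}, which is every attribute, so {ReviewerID, VenueID} is a candidate key.
{VenueID, Year}⁺ = {Affiliation, Country, Editor, ReviewerID, Score, Topic, VenueID, Year}, which is every attribute, so {VenueID, Year} is a candidate key.
No proper subset of any of these is a key, and no other minimal superkey exists.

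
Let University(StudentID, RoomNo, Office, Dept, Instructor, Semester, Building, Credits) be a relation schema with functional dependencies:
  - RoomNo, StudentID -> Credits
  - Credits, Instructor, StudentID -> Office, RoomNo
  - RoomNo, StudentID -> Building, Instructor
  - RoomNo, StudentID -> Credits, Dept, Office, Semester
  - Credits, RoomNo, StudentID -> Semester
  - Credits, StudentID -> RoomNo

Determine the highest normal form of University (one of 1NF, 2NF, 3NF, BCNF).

BCNF

Candidate keys: {Credits, StudentID}, {RoomNo, StudentID}. Prime attributes: {Credits, RoomNo, StudentID}.
Every FD has a superkey on the left, so the relation is in BCNF.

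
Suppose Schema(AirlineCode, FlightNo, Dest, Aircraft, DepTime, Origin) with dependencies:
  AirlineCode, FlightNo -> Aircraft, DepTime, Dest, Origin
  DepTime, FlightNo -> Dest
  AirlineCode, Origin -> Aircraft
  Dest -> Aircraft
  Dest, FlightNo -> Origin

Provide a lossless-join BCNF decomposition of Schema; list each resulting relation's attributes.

Candidate key of the original relation: {AirlineCode, FlightNo}.
In {Aircraft, AirlineCode, DepTime, Dest, FlightNo, Origin}, {DepTime, FlightNo} is not a superkey ({DepTime, FlightNo}⁺ restricted to this set is {Aircraft, DepTime, Dest, FlightNo, Origin}), so split on DepTime, FlightNo -> Aircraft, Dest, Origin into {Aircraft, DepTime, Dest, FlightNo, Origin} and {AirlineCode, DepTime, FlightNo}.
In {Aircraft, DepTime, Dest, FlightNo, Origin}, {Dest} is not a superkey ({Dest}⁺ restricted to this set is {Aircraft, Dest}), so split on Dest -> Aircraft into {Aircraft, Dest} and {DepTime, Dest, FlightNo, Origin}.
{Aircraft, Dest}: every determinant is a superkey — BCNF.
In {DepTime, Dest, FlightNo, Origin}, {Dest, FlightNo} is not a superkey ({Dest, FlightNo}⁺ restricted to this set is {Dest, FlightNo, Origin}), so split on Dest, FlightNo -> Origin into {Dest, FlightNo, Origin} and {DepTime, Dest, FlightNo}.
{Dest, FlightNo, Origin}: every determinant is a superkey — BCNF.
{DepTime, Dest, FlightNo}: every determinant is a superkey — BCNF.
{AirlineCode, DepTime, FlightNo}: every determinant is a superkey — BCNF.

{Aircraft, Dest}; {AirlineCode, DepTime, FlightNo}; {DepTime, Dest, FlightNo}; {Dest, FlightNo, Origin}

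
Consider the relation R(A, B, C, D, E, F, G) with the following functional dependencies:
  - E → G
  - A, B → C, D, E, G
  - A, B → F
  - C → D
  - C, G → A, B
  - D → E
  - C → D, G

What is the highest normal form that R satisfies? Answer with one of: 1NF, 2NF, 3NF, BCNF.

2NF

Candidate keys: {A, B}, {C}. Prime attributes: {A, B, C}.
E → G: {E}⁺ = {E, G}, which is not all of the attributes, so the left side is not a superkey — BCNF is violated.
E → G determines the non-prime attribute {G} from a non-superkey — 3NF is violated.
No non-prime attribute depends on a proper subset of any candidate key, so 2NF holds.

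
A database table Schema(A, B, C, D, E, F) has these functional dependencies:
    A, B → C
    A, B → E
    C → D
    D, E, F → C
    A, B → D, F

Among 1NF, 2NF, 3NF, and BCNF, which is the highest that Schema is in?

2NF

Candidate key: {A, B}. Prime attributes: {A, B}.
C → D: {C}⁺ = {C, D}, which is not all of the attributes, so the left side is not a superkey — BCNF is violated.
C → D has non-prime {D} on the right and a non-superkey on the left, so 3NF fails.
No proper subset of a key has a non-prime attribute in its closure, so there is no partial dependency; 2NF holds.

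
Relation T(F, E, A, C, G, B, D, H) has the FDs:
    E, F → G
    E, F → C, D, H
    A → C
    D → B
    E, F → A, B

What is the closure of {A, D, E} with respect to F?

{A, B, C, D, E}

Start with {A, D, E}.
A → C applies; add {C} → now {A, C, D, E}.
D → B applies; add {B} → now {A, B, C, D, E}.
No further FD applies.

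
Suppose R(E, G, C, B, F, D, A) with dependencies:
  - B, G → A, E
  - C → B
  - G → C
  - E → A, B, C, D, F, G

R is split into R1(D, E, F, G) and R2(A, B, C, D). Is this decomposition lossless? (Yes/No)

R1 ∩ R2 = {D}; its closure under F is {D}.
Neither R1 nor R2 is contained in that closure, so the decomposition is lossy.

No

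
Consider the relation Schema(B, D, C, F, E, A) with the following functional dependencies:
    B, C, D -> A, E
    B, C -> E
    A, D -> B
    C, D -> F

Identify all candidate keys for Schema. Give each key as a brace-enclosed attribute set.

Attributes never on any right-hand side: {C, D} — every candidate key must contain all of them.
{A, C, D}⁺ = {A, B, C, D, E, F}, which is every attribute, so {A, C, D} is a candidate key.
{B, C, D}⁺ = {A, B, C, D, E, F}, which is every attribute, so {B, C, D} is a candidate key.
No proper subset of any of these is a key, and no other minimal superkey exists.

{A, C, D}, {B, C, D}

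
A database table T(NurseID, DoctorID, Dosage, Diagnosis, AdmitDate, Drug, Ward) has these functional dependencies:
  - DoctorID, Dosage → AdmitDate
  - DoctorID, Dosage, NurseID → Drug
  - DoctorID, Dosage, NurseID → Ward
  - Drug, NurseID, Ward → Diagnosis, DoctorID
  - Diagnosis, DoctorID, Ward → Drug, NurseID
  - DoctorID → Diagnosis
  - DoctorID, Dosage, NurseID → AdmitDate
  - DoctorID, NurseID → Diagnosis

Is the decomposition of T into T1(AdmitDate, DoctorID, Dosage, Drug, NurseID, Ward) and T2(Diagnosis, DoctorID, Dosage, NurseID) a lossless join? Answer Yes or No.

Common attributes: {DoctorID, Dosage, NurseID}; their closure is {AdmitDate, Diagnosis, DoctorID, Dosage, Drug, NurseID, Ward}.
Since T1 ⊆ {AdmitDate, Diagnosis, DoctorID, Dosage, Drug, NurseID, Ward}, the intersection is a superkey of T1; the decomposition is lossless.

Yes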